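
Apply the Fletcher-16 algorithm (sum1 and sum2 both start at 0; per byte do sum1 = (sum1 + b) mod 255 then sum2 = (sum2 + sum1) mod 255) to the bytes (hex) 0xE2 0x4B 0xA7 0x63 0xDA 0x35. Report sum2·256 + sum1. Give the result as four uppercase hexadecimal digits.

Running sums (mod 255):
  after byte 0 (0xE2): sum1=226, sum2=226
  after byte 1 (0x4B): sum1=46, sum2=17
  after byte 2 (0xA7): sum1=213, sum2=230
  after byte 3 (0x63): sum1=57, sum2=32
  after byte 4 (0xDA): sum1=20, sum2=52
  after byte 5 (0x35): sum1=73, sum2=125
Checksum = sum2·256 + sum1 = 125·256 + 73 = 32073 = 0x7D49.

7D49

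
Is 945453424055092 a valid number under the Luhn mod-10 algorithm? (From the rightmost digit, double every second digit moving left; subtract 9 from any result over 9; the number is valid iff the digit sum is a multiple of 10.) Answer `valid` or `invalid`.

From the right, keep odd positions and double even positions (subtract 9 from any doubled value over 9):
  doubled (positions 2,4,...): 9 1 0 4 6 8 8 → sum 36
  kept (positions 1,3,...): 2 0 5 4 4 5 5 9 → sum 34
Total = 70.
70 mod 10 = 0, so the number is valid.

valid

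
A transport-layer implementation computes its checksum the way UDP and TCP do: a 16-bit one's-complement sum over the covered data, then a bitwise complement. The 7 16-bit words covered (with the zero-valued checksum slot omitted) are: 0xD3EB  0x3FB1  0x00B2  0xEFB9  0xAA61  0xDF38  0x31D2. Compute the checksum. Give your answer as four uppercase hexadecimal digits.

One's-complement addition (fold any carry out of bit 15 back into bit 0):
  0xD3EB + 0x3FB1 = 0x1139C → wrap carry → 0x139D
  0x139D + 0x00B2 = 0x0144F
  0x144F + 0xEFB9 = 0x10408 → wrap carry → 0x0409
  0x0409 + 0xAA61 = 0x0AE6A
  0xAE6A + 0xDF38 = 0x18DA2 → wrap carry → 0x8DA3
  0x8DA3 + 0x31D2 = 0x0BF75
One's-complement sum = 0xBF75.
Checksum = ~0xBF75 & 0xFFFF = 0x408A.

408A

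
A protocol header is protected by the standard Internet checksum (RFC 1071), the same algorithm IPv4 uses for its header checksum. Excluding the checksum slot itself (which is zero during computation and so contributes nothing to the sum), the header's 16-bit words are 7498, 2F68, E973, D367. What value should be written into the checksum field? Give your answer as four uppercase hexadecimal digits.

9F23

One's-complement addition (fold any carry out of bit 15 back into bit 0):
  0x7498 + 0x2F68 = 0x0A400
  0xA400 + 0xE973 = 0x18D73 → wrap carry → 0x8D74
  0x8D74 + 0xD367 = 0x160DB → wrap carry → 0x60DC
One's-complement sum = 0x60DC.
Checksum = ~0x60DC & 0xFFFF = 0x9F23.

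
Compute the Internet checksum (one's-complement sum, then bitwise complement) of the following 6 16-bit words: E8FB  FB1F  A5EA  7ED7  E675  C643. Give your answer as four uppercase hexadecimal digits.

One's-complement addition (fold any carry out of bit 15 back into bit 0):
  0xE8FB + 0xFB1F = 0x1E41A → wrap carry → 0xE41B
  0xE41B + 0xA5EA = 0x18A05 → wrap carry → 0x8A06
  0x8A06 + 0x7ED7 = 0x108DD → wrap carry → 0x08DE
  0x08DE + 0xE675 = 0x0EF53
  0xEF53 + 0xC643 = 0x1B596 → wrap carry → 0xB597
One's-complement sum = 0xB597.
Checksum = ~0xB597 & 0xFFFF = 0x4A68.

4A68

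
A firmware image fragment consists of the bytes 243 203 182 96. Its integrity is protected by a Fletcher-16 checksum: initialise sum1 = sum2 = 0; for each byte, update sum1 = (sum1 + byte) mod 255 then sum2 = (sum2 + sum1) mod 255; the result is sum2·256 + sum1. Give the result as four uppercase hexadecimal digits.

Running sums (mod 255):
  after byte 0 (243): sum1=243, sum2=243
  after byte 1 (203): sum1=191, sum2=179
  after byte 2 (182): sum1=118, sum2=42
  after byte 3 (96): sum1=214, sum2=1
Checksum = sum2·256 + sum1 = 1·256 + 214 = 470 = 0x01D6.

01D6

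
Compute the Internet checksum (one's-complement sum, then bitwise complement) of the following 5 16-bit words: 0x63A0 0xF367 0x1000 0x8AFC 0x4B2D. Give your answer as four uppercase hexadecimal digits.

One's-complement addition (fold any carry out of bit 15 back into bit 0):
  0x63A0 + 0xF367 = 0x15707 → wrap carry → 0x5708
  0x5708 + 0x1000 = 0x06708
  0x6708 + 0x8AFC = 0x0F204
  0xF204 + 0x4B2D = 0x13D31 → wrap carry → 0x3D32
One's-complement sum = 0x3D32.
Checksum = ~0x3D32 & 0xFFFF = 0xC2CD.

C2CD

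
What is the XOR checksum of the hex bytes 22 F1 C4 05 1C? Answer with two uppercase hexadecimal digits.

0E

XOR the bytes together:
  start with 0x22
  0x22 ⊕ 0xF1 = 0xD3
  0xD3 ⊕ 0xC4 = 0x17
  0x17 ⊕ 0x05 = 0x12
  0x12 ⊕ 0x1C = 0x0E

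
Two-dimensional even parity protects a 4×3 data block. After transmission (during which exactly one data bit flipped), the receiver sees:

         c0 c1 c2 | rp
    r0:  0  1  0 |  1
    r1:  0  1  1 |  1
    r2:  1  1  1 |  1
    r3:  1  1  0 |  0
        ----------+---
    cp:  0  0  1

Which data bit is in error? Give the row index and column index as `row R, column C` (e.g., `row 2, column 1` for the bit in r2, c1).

row 1, column 2

Recompute each row's even parity and compare to rp:
  r0: data parity 1, sent rp 1 → ok
  r1: data parity 0, sent rp 1 → mismatch
  r2: data parity 1, sent rp 1 → ok
  r3: data parity 0, sent rp 0 → ok
Recompute each column's even parity and compare to cp:
  c0: data parity 0, sent cp 0 → ok
  c1: data parity 0, sent cp 0 → ok
  c2: data parity 0, sent cp 1 → mismatch
Exactly one row (r1) and one column (c2) fail → the flipped bit is at their intersection.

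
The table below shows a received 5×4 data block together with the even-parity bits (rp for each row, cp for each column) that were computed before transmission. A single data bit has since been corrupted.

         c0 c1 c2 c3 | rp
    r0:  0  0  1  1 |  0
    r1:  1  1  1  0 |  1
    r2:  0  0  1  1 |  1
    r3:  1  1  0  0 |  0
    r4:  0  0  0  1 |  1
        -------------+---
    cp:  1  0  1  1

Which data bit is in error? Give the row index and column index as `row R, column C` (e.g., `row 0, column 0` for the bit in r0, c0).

Recompute each row's even parity and compare to rp:
  r0: data parity 0, sent rp 0 → ok
  r1: data parity 1, sent rp 1 → ok
  r2: data parity 0, sent rp 1 → mismatch
  r3: data parity 0, sent rp 0 → ok
  r4: data parity 1, sent rp 1 → ok
Recompute each column's even parity and compare to cp:
  c0: data parity 0, sent cp 1 → mismatch
  c1: data parity 0, sent cp 0 → ok
  c2: data parity 1, sent cp 1 → ok
  c3: data parity 1, sent cp 1 → ok
Exactly one row (r2) and one column (c0) fail → the flipped bit is at their intersection.

row 2, column 0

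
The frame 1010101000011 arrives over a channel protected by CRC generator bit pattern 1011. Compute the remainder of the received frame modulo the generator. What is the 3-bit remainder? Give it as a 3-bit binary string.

Modulo-2 division of 1010101000011 by 1011:
  pos 0: 1010 XOR 1011 = 0001
  pos 3: 1101 XOR 1011 = 0110
  pos 4: 1100 XOR 1011 = 0111
  pos 5: 1110 XOR 1011 = 0101
  pos 6: 1010 XOR 1011 = 0001
  pos 9: 1011 XOR 1011 = 0000
Remainder = 000 (zero — the frame passes the CRC check).

000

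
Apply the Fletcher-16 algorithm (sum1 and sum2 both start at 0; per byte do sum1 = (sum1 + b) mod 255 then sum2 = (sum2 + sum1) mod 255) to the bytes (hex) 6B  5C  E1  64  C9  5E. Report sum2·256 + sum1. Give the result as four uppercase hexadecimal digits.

F836

Running sums (mod 255):
  after byte 0 (6B): sum1=107, sum2=107
  after byte 1 (5C): sum1=199, sum2=51
  after byte 2 (E1): sum1=169, sum2=220
  after byte 3 (64): sum1=14, sum2=234
  after byte 4 (C9): sum1=215, sum2=194
  after byte 5 (5E): sum1=54, sum2=248
Checksum = sum2·256 + sum1 = 248·256 + 54 = 63542 = 0xF836.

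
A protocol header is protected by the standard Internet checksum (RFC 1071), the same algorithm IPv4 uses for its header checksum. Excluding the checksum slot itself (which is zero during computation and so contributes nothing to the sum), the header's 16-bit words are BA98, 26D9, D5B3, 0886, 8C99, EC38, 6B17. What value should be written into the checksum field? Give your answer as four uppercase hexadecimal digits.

5C6A

One's-complement addition (fold any carry out of bit 15 back into bit 0):
  0xBA98 + 0x26D9 = 0x0E171
  0xE171 + 0xD5B3 = 0x1B724 → wrap carry → 0xB725
  0xB725 + 0x0886 = 0x0BFAB
  0xBFAB + 0x8C99 = 0x14C44 → wrap carry → 0x4C45
  0x4C45 + 0xEC38 = 0x1387D → wrap carry → 0x387E
  0x387E + 0x6B17 = 0x0A395
One's-complement sum = 0xA395.
Checksum = ~0xA395 & 0xFFFF = 0x5C6A.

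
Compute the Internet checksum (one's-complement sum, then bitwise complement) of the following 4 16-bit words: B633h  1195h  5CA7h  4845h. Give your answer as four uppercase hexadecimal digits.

One's-complement addition (fold any carry out of bit 15 back into bit 0):
  0xB633 + 0x1195 = 0x0C7C8
  0xC7C8 + 0x5CA7 = 0x1246F → wrap carry → 0x2470
  0x2470 + 0x4845 = 0x06CB5
One's-complement sum = 0x6CB5.
Checksum = ~0x6CB5 & 0xFFFF = 0x934A.

934A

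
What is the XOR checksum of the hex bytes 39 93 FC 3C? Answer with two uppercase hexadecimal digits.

XOR the bytes together:
  start with 0x39
  0x39 ⊕ 0x93 = 0xAA
  0xAA ⊕ 0xFC = 0x56
  0x56 ⊕ 0x3C = 0x6A

6A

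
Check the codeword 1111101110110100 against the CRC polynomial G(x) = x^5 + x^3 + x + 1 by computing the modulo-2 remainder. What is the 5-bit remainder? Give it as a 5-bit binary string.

Modulo-2 division of 1111101110110100 by 101011:
  pos 0: 111110 XOR 101011 = 010101
  pos 1: 101011 XOR 101011 = 000000
  pos 7: 110110 XOR 101011 = 011101
  pos 8: 111011 XOR 101011 = 010000
  pos 9: 100000 XOR 101011 = 001011
Remainder = 10110 (nonzero — an error is detected).

10110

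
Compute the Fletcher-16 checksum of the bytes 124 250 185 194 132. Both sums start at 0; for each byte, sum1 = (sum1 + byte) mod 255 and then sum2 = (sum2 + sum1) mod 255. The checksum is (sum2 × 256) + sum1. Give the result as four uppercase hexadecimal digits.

9178

Running sums (mod 255):
  after byte 0 (124): sum1=124, sum2=124
  after byte 1 (250): sum1=119, sum2=243
  after byte 2 (185): sum1=49, sum2=37
  after byte 3 (194): sum1=243, sum2=25
  after byte 4 (132): sum1=120, sum2=145
Checksum = sum2·256 + sum1 = 145·256 + 120 = 37240 = 0x9178.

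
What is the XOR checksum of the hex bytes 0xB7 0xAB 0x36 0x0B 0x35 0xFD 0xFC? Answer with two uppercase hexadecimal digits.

15

XOR the bytes together:
  start with 0xB7
  0xB7 ⊕ 0xAB = 0x1C
  0x1C ⊕ 0x36 = 0x2A
  0x2A ⊕ 0x0B = 0x21
  0x21 ⊕ 0x35 = 0x14
  0x14 ⊕ 0xFD = 0xE9
  0xE9 ⊕ 0xFC = 0x15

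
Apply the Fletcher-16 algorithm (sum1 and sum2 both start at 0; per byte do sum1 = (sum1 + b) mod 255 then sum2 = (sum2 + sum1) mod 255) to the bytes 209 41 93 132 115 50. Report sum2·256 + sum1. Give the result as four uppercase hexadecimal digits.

D482

Running sums (mod 255):
  after byte 0 (209): sum1=209, sum2=209
  after byte 1 (41): sum1=250, sum2=204
  after byte 2 (93): sum1=88, sum2=37
  after byte 3 (132): sum1=220, sum2=2
  after byte 4 (115): sum1=80, sum2=82
  after byte 5 (50): sum1=130, sum2=212
Checksum = sum2·256 + sum1 = 212·256 + 130 = 54402 = 0xD482.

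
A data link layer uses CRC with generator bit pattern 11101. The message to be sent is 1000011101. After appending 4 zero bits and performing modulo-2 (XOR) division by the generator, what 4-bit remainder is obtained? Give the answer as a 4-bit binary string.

1110

Append 4 zeros: 10000111010000. Divide by 11101 (XOR where the leading bit is 1):
  pos 0: 10000 XOR 11101 = 01101
  pos 1: 11011 XOR 11101 = 00110
  pos 3: 11011 XOR 11101 = 00110
  pos 5: 11001 XOR 11101 = 00100
  pos 7: 10000 XOR 11101 = 01101
  pos 8: 11010 XOR 11101 = 00111
Remainder (last 4 bits) = 1110. This is the CRC / FCS.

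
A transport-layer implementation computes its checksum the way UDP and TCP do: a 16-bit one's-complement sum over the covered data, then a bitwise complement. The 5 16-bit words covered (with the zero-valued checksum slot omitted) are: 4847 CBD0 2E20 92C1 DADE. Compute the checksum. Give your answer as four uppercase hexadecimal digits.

One's-complement addition (fold any carry out of bit 15 back into bit 0):
  0x4847 + 0xCBD0 = 0x11417 → wrap carry → 0x1418
  0x1418 + 0x2E20 = 0x04238
  0x4238 + 0x92C1 = 0x0D4F9
  0xD4F9 + 0xDADE = 0x1AFD7 → wrap carry → 0xAFD8
One's-complement sum = 0xAFD8.
Checksum = ~0xAFD8 & 0xFFFF = 0x5027.

5027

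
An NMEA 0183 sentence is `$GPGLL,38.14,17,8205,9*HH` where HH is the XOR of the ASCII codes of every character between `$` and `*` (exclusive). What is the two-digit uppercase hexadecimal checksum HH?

40

XOR the ASCII codes of the payload characters:
  'G' = 0x47 → acc = 0x47
  'P' = 0x50 → acc = 0x17
  'G' = 0x47 → acc = 0x50
  'L' = 0x4C → acc = 0x1C
  'L' = 0x4C → acc = 0x50
  ',' = 0x2C → acc = 0x7C
  '3' = 0x33 → acc = 0x4F
  '8' = 0x38 → acc = 0x77
  '.' = 0x2E → acc = 0x59
  '1' = 0x31 → acc = 0x68
  '4' = 0x34 → acc = 0x5C
  ',' = 0x2C → acc = 0x70
  '1' = 0x31 → acc = 0x41
  '7' = 0x37 → acc = 0x76
  ',' = 0x2C → acc = 0x5A
  '8' = 0x38 → acc = 0x62
  '2' = 0x32 → acc = 0x50
  '0' = 0x30 → acc = 0x60
  '5' = 0x35 → acc = 0x55
  ',' = 0x2C → acc = 0x79
  '9' = 0x39 → acc = 0x40
Checksum = 0x40.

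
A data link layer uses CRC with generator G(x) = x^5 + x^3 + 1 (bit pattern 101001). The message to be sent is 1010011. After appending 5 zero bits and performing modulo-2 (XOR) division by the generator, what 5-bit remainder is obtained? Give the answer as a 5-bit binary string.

Append 5 zeros: 101001100000. Divide by 101001 (XOR where the leading bit is 1):
  pos 0: 101001 XOR 101001 = 000000
  pos 6: 100000 XOR 101001 = 001001
Remainder (last 5 bits) = 01001. This is the CRC / FCS.

01001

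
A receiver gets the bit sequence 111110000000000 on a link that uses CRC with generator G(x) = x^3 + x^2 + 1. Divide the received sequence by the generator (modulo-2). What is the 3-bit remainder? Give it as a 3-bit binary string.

110

Modulo-2 division of 111110000000000 by 1101:
  pos 0: 1111 XOR 1101 = 0010
  pos 2: 1010 XOR 1101 = 0111
  pos 3: 1110 XOR 1101 = 0011
  pos 5: 1100 XOR 1101 = 0001
  pos 8: 1000 XOR 1101 = 0101
  pos 9: 1010 XOR 1101 = 0111
  pos 10: 1110 XOR 1101 = 0011
Remainder = 110 (nonzero — an error is detected).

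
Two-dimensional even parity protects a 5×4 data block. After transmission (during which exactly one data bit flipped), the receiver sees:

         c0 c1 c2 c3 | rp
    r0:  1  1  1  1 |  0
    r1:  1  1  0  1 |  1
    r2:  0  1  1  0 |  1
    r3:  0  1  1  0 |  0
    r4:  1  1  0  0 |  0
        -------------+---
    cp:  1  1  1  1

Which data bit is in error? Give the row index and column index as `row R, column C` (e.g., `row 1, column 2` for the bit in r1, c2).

row 2, column 3

Recompute each row's even parity and compare to rp:
  r0: data parity 0, sent rp 0 → ok
  r1: data parity 1, sent rp 1 → ok
  r2: data parity 0, sent rp 1 → mismatch
  r3: data parity 0, sent rp 0 → ok
  r4: data parity 0, sent rp 0 → ok
Recompute each column's even parity and compare to cp:
  c0: data parity 1, sent cp 1 → ok
  c1: data parity 1, sent cp 1 → ok
  c2: data parity 1, sent cp 1 → ok
  c3: data parity 0, sent cp 1 → mismatch
Exactly one row (r2) and one column (c3) fail → the flipped bit is at their intersection.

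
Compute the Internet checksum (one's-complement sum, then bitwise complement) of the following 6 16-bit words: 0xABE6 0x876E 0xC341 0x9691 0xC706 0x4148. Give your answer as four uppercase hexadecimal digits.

One's-complement addition (fold any carry out of bit 15 back into bit 0):
  0xABE6 + 0x876E = 0x13354 → wrap carry → 0x3355
  0x3355 + 0xC341 = 0x0F696
  0xF696 + 0x9691 = 0x18D27 → wrap carry → 0x8D28
  0x8D28 + 0xC706 = 0x1542E → wrap carry → 0x542F
  0x542F + 0x4148 = 0x09577
One's-complement sum = 0x9577.
Checksum = ~0x9577 & 0xFFFF = 0x6A88.

6A88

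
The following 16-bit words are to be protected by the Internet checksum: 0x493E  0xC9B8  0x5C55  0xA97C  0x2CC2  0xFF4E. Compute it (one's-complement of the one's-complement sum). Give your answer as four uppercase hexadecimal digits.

BB25

One's-complement addition (fold any carry out of bit 15 back into bit 0):
  0x493E + 0xC9B8 = 0x112F6 → wrap carry → 0x12F7
  0x12F7 + 0x5C55 = 0x06F4C
  0x6F4C + 0xA97C = 0x118C8 → wrap carry → 0x18C9
  0x18C9 + 0x2CC2 = 0x0458B
  0x458B + 0xFF4E = 0x144D9 → wrap carry → 0x44DA
One's-complement sum = 0x44DA.
Checksum = ~0x44DA & 0xFFFF = 0xBB25.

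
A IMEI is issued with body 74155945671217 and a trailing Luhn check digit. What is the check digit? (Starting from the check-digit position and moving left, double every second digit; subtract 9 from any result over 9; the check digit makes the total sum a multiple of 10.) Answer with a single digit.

2

Partial digits right→left: 7 1 2 1 7 6 5 4 9 5 5 1 4 7
Double every second digit counting from the check-digit position (so the 1st, 3rd, 5th, ... of the partial from the right).
  doubled (with −9 where >9): 5 4 5 1 9 1 8 → sum 33
  kept as-is: 1 1 6 4 5 1 7 → sum 25
Total = 33 + 25 = 58.
Check digit = (10 − (58 mod 10)) mod 10 = 2.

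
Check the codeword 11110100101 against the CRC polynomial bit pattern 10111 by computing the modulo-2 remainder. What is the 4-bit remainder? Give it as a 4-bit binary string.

0100

Modulo-2 division of 11110100101 by 10111:
  pos 0: 11110 XOR 10111 = 01001
  pos 1: 10011 XOR 10111 = 00100
  pos 3: 10000 XOR 10111 = 00111
  pos 5: 11110 XOR 10111 = 01001
  pos 6: 10011 XOR 10111 = 00100
Remainder = 0100 (nonzero — an error is detected).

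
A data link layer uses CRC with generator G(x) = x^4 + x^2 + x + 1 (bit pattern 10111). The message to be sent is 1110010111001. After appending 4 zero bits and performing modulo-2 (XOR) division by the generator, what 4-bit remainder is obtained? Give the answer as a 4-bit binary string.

Append 4 zeros: 11100101110010000. Divide by 10111 (XOR where the leading bit is 1):
  pos 0: 11100 XOR 10111 = 01011
  pos 1: 10111 XOR 10111 = 00000
  pos 7: 11100 XOR 10111 = 01011
  pos 8: 10111 XOR 10111 = 00000
Remainder (last 4 bits) = 0000. This is the CRC / FCS.

0000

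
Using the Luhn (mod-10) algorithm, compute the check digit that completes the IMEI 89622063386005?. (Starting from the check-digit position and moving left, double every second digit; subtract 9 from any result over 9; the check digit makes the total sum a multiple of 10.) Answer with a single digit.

2

Partial digits right→left: 5 0 0 6 8 3 3 6 0 2 2 6 9 8
Double every second digit counting from the check-digit position (so the 1st, 3rd, 5th, ... of the partial from the right).
  doubled (with −9 where >9): 1 0 7 6 0 4 9 → sum 27
  kept as-is: 0 6 3 6 2 6 8 → sum 31
Total = 27 + 31 = 58.
Check digit = (10 − (58 mod 10)) mod 10 = 2.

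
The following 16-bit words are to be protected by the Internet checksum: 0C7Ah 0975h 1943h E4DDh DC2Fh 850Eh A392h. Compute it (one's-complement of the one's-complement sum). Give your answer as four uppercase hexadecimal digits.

E71E

One's-complement addition (fold any carry out of bit 15 back into bit 0):
  0x0C7A + 0x0975 = 0x015EF
  0x15EF + 0x1943 = 0x02F32
  0x2F32 + 0xE4DD = 0x1140F → wrap carry → 0x1410
  0x1410 + 0xDC2F = 0x0F03F
  0xF03F + 0x850E = 0x1754D → wrap carry → 0x754E
  0x754E + 0xA392 = 0x118E0 → wrap carry → 0x18E1
One's-complement sum = 0x18E1.
Checksum = ~0x18E1 & 0xFFFF = 0xE71E.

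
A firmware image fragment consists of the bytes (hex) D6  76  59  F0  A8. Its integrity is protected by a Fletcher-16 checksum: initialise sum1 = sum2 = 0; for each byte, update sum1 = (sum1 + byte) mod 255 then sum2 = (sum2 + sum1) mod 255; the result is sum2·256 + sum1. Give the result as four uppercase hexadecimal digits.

A240

Running sums (mod 255):
  after byte 0 (D6): sum1=214, sum2=214
  after byte 1 (76): sum1=77, sum2=36
  after byte 2 (59): sum1=166, sum2=202
  after byte 3 (F0): sum1=151, sum2=98
  after byte 4 (A8): sum1=64, sum2=162
Checksum = sum2·256 + sum1 = 162·256 + 64 = 41536 = 0xA240.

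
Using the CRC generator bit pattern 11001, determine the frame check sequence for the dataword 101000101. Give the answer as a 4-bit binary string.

1111

Append 4 zeros: 1010001010000. Divide by 11001 (XOR where the leading bit is 1):
  pos 0: 10100 XOR 11001 = 01101
  pos 1: 11010 XOR 11001 = 00011
  pos 4: 11101 XOR 11001 = 00100
  pos 6: 10000 XOR 11001 = 01001
  pos 7: 10010 XOR 11001 = 01011
  pos 8: 10110 XOR 11001 = 01111
Remainder (last 4 bits) = 1111. This is the CRC / FCS.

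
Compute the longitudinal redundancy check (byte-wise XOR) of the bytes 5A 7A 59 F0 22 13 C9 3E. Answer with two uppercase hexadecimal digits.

4F

XOR the bytes together:
  start with 0x5A
  0x5A ⊕ 0x7A = 0x20
  0x20 ⊕ 0x59 = 0x79
  0x79 ⊕ 0xF0 = 0x89
  0x89 ⊕ 0x22 = 0xAB
  0xAB ⊕ 0x13 = 0xB8
  0xB8 ⊕ 0xC9 = 0x71
  0x71 ⊕ 0x3E = 0x4F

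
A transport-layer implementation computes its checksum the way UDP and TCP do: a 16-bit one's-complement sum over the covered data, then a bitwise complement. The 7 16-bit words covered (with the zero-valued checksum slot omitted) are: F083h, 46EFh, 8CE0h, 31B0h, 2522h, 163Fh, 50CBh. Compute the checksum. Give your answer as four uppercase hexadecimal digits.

7DCF

One's-complement addition (fold any carry out of bit 15 back into bit 0):
  0xF083 + 0x46EF = 0x13772 → wrap carry → 0x3773
  0x3773 + 0x8CE0 = 0x0C453
  0xC453 + 0x31B0 = 0x0F603
  0xF603 + 0x2522 = 0x11B25 → wrap carry → 0x1B26
  0x1B26 + 0x163F = 0x03165
  0x3165 + 0x50CB = 0x08230
One's-complement sum = 0x8230.
Checksum = ~0x8230 & 0xFFFF = 0x7DCF.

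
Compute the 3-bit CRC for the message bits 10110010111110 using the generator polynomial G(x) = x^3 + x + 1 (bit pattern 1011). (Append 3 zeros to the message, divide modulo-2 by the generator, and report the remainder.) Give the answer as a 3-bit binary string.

100

Append 3 zeros: 10110010111110000. Divide by 1011 (XOR where the leading bit is 1):
  pos 0: 1011 XOR 1011 = 0000
  pos 6: 1011 XOR 1011 = 0000
  pos 10: 1110 XOR 1011 = 0101
  pos 11: 1010 XOR 1011 = 0001
Remainder (last 3 bits) = 100. This is the CRC / FCS.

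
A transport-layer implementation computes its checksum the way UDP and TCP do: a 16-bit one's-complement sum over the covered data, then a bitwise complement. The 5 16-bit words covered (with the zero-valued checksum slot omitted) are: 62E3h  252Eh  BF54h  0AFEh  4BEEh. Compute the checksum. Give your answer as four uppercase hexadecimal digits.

61AD

One's-complement addition (fold any carry out of bit 15 back into bit 0):
  0x62E3 + 0x252E = 0x08811
  0x8811 + 0xBF54 = 0x14765 → wrap carry → 0x4766
  0x4766 + 0x0AFE = 0x05264
  0x5264 + 0x4BEE = 0x09E52
One's-complement sum = 0x9E52.
Checksum = ~0x9E52 & 0xFFFF = 0x61AD.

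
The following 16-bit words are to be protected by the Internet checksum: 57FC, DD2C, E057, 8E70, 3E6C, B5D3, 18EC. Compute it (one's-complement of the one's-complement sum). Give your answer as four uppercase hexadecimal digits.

4EE2

One's-complement addition (fold any carry out of bit 15 back into bit 0):
  0x57FC + 0xDD2C = 0x13528 → wrap carry → 0x3529
  0x3529 + 0xE057 = 0x11580 → wrap carry → 0x1581
  0x1581 + 0x8E70 = 0x0A3F1
  0xA3F1 + 0x3E6C = 0x0E25D
  0xE25D + 0xB5D3 = 0x19830 → wrap carry → 0x9831
  0x9831 + 0x18EC = 0x0B11D
One's-complement sum = 0xB11D.
Checksum = ~0xB11D & 0xFFFF = 0x4EE2.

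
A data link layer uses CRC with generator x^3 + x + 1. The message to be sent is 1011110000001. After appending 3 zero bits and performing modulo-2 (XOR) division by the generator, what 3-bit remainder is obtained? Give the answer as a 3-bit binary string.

110

Append 3 zeros: 1011110000001000. Divide by 1011 (XOR where the leading bit is 1):
  pos 0: 1011 XOR 1011 = 0000
  pos 4: 1100 XOR 1011 = 0111
  pos 5: 1110 XOR 1011 = 0101
  pos 6: 1010 XOR 1011 = 0001
  pos 9: 1001 XOR 1011 = 0010
  pos 11: 1000 XOR 1011 = 0011
Remainder (last 3 bits) = 110. This is the CRC / FCS.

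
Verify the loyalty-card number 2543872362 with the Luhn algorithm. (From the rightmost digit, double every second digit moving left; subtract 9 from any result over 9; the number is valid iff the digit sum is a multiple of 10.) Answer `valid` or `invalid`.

invalid

From the right, keep odd positions and double even positions (subtract 9 from any doubled value over 9):
  doubled (positions 2,4,...): 3 4 7 8 4 → sum 26
  kept (positions 1,3,...): 2 3 7 3 5 → sum 20
Total = 46.
46 mod 10 = 6, so the number is invalid.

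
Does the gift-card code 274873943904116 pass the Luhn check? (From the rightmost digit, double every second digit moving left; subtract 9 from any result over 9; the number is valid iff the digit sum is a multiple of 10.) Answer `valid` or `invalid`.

invalid

From the right, keep odd positions and double even positions (subtract 9 from any doubled value over 9):
  doubled (positions 2,4,...): 2 8 9 8 6 7 5 → sum 45
  kept (positions 1,3,...): 6 1 0 3 9 7 4 2 → sum 32
Total = 77.
77 mod 10 = 7, so the number is invalid.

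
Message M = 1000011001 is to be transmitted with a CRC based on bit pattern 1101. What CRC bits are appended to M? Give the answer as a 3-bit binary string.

001

Append 3 zeros: 1000011001000. Divide by 1101 (XOR where the leading bit is 1):
  pos 0: 1000 XOR 1101 = 0101
  pos 1: 1010 XOR 1101 = 0111
  pos 2: 1111 XOR 1101 = 0010
  pos 4: 1010 XOR 1101 = 0111
  pos 5: 1110 XOR 1101 = 0011
  pos 7: 1110 XOR 1101 = 0011
  pos 9: 1100 XOR 1101 = 0001
Remainder (last 3 bits) = 001. This is the CRC / FCS.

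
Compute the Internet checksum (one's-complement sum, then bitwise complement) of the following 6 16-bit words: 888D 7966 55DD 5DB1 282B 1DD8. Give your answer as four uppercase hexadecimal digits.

One's-complement addition (fold any carry out of bit 15 back into bit 0):
  0x888D + 0x7966 = 0x101F3 → wrap carry → 0x01F4
  0x01F4 + 0x55DD = 0x057D1
  0x57D1 + 0x5DB1 = 0x0B582
  0xB582 + 0x282B = 0x0DDAD
  0xDDAD + 0x1DD8 = 0x0FB85
One's-complement sum = 0xFB85.
Checksum = ~0xFB85 & 0xFFFF = 0x047A.

047A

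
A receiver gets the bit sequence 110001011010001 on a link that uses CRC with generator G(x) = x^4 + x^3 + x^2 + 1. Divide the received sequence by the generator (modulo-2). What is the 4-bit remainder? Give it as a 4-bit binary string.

1000

Modulo-2 division of 110001011010001 by 11101:
  pos 0: 11000 XOR 11101 = 00101
  pos 2: 10110 XOR 11101 = 01011
  pos 3: 10111 XOR 11101 = 01010
  pos 4: 10101 XOR 11101 = 01000
  pos 5: 10000 XOR 11101 = 01101
  pos 6: 11011 XOR 11101 = 00110
  pos 8: 11000 XOR 11101 = 00101
  pos 10: 10101 XOR 11101 = 01000
Remainder = 1000 (nonzero — an error is detected).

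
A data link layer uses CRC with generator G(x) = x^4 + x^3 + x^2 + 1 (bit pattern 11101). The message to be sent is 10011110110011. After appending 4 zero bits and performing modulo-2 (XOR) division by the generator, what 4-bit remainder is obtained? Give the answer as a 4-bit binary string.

0001

Append 4 zeros: 100111101100110000. Divide by 11101 (XOR where the leading bit is 1):
  pos 0: 10011 XOR 11101 = 01110
  pos 1: 11101 XOR 11101 = 00000
  pos 6: 10110 XOR 11101 = 01011
  pos 7: 10110 XOR 11101 = 01011
  pos 8: 10111 XOR 11101 = 01010
  pos 9: 10101 XOR 11101 = 01000
  pos 10: 10000 XOR 11101 = 01101
  pos 11: 11010 XOR 11101 = 00111
  pos 13: 11100 XOR 11101 = 00001
Remainder (last 4 bits) = 0001. This is the CRC / FCS.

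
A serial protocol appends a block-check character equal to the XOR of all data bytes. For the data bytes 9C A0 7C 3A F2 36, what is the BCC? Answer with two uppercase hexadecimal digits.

XOR the bytes together:
  start with 0x9C
  0x9C ⊕ 0xA0 = 0x3C
  0x3C ⊕ 0x7C = 0x40
  0x40 ⊕ 0x3A = 0x7A
  0x7A ⊕ 0xF2 = 0x88
  0x88 ⊕ 0x36 = 0xBE

BE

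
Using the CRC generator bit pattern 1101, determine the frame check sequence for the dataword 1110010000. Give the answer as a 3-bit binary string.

000

Append 3 zeros: 1110010000000. Divide by 1101 (XOR where the leading bit is 1):
  pos 0: 1110 XOR 1101 = 0011
  pos 2: 1101 XOR 1101 = 0000
Remainder (last 3 bits) = 000. This is the CRC / FCS.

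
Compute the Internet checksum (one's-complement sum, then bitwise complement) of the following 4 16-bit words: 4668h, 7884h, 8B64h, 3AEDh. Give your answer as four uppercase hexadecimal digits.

One's-complement addition (fold any carry out of bit 15 back into bit 0):
  0x4668 + 0x7884 = 0x0BEEC
  0xBEEC + 0x8B64 = 0x14A50 → wrap carry → 0x4A51
  0x4A51 + 0x3AED = 0x0853E
One's-complement sum = 0x853E.
Checksum = ~0x853E & 0xFFFF = 0x7AC1.

7AC1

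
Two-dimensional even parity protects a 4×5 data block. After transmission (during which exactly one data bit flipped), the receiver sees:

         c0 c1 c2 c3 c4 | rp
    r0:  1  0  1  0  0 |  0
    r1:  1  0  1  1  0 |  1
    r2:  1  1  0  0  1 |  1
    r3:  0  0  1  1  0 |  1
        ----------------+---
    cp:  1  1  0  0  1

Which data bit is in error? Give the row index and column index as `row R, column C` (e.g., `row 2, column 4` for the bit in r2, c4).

Recompute each row's even parity and compare to rp:
  r0: data parity 0, sent rp 0 → ok
  r1: data parity 1, sent rp 1 → ok
  r2: data parity 1, sent rp 1 → ok
  r3: data parity 0, sent rp 1 → mismatch
Recompute each column's even parity and compare to cp:
  c0: data parity 1, sent cp 1 → ok
  c1: data parity 1, sent cp 1 → ok
  c2: data parity 1, sent cp 0 → mismatch
  c3: data parity 0, sent cp 0 → ok
  c4: data parity 1, sent cp 1 → ok
Exactly one row (r3) and one column (c2) fail → the flipped bit is at their intersection.

row 3, column 2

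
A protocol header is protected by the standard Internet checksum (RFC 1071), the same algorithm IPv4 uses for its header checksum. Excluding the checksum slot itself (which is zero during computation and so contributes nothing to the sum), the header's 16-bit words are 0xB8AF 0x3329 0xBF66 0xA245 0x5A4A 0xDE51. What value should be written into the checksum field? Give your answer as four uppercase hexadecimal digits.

One's-complement addition (fold any carry out of bit 15 back into bit 0):
  0xB8AF + 0x3329 = 0x0EBD8
  0xEBD8 + 0xBF66 = 0x1AB3E → wrap carry → 0xAB3F
  0xAB3F + 0xA245 = 0x14D84 → wrap carry → 0x4D85
  0x4D85 + 0x5A4A = 0x0A7CF
  0xA7CF + 0xDE51 = 0x18620 → wrap carry → 0x8621
One's-complement sum = 0x8621.
Checksum = ~0x8621 & 0xFFFF = 0x79DE.

79DE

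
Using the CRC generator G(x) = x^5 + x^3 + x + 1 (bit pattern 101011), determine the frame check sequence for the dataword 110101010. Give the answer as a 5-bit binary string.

01110

Append 5 zeros: 11010101000000. Divide by 101011 (XOR where the leading bit is 1):
  pos 0: 110101 XOR 101011 = 011110
  pos 1: 111100 XOR 101011 = 010111
  pos 2: 101111 XOR 101011 = 000100
  pos 5: 100000 XOR 101011 = 001011
  pos 7: 101100 XOR 101011 = 000111
Remainder (last 5 bits) = 01110. This is the CRC / FCS.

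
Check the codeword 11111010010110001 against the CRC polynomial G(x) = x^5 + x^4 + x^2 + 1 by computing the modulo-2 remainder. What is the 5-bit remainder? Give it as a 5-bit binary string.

00000

Modulo-2 division of 11111010010110001 by 110101:
  pos 0: 111110 XOR 110101 = 001011
  pos 2: 101110 XOR 110101 = 011011
  pos 3: 110110 XOR 110101 = 000011
  pos 7: 111011 XOR 110101 = 001110
  pos 9: 111000 XOR 110101 = 001101
  pos 11: 110101 XOR 110101 = 000000
Remainder = 00000 (zero — the frame passes the CRC check).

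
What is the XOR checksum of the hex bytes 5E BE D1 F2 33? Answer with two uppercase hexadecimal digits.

XOR the bytes together:
  start with 0x5E
  0x5E ⊕ 0xBE = 0xE0
  0xE0 ⊕ 0xD1 = 0x31
  0x31 ⊕ 0xF2 = 0xC3
  0xC3 ⊕ 0x33 = 0xF0

F0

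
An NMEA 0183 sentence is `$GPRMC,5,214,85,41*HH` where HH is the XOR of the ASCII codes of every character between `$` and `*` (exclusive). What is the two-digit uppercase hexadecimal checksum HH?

XOR the ASCII codes of the payload characters:
  'G' = 0x47 → acc = 0x47
  'P' = 0x50 → acc = 0x17
  'R' = 0x52 → acc = 0x45
  'M' = 0x4D → acc = 0x08
  'C' = 0x43 → acc = 0x4B
  ',' = 0x2C → acc = 0x67
  '5' = 0x35 → acc = 0x52
  ',' = 0x2C → acc = 0x7E
  '2' = 0x32 → acc = 0x4C
  '1' = 0x31 → acc = 0x7D
  '4' = 0x34 → acc = 0x49
  ',' = 0x2C → acc = 0x65
  '8' = 0x38 → acc = 0x5D
  '5' = 0x35 → acc = 0x68
  ',' = 0x2C → acc = 0x44
  '4' = 0x34 → acc = 0x70
  '1' = 0x31 → acc = 0x41
Checksum = 0x41.

41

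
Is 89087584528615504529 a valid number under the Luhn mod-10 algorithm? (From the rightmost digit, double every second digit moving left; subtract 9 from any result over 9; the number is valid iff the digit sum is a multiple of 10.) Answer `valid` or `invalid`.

invalid

From the right, keep odd positions and double even positions (subtract 9 from any doubled value over 9):
  doubled (positions 2,4,...): 4 8 1 2 7 1 7 5 0 7 → sum 42
  kept (positions 1,3,...): 9 5 0 5 6 2 4 5 8 9 → sum 53
Total = 95.
95 mod 10 = 5, so the number is invalid.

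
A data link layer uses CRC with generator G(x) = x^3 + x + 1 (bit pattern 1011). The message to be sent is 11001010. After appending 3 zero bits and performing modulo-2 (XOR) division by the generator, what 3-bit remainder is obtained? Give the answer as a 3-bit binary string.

Append 3 zeros: 11001010000. Divide by 1011 (XOR where the leading bit is 1):
  pos 0: 1100 XOR 1011 = 0111
  pos 1: 1111 XOR 1011 = 0100
  pos 2: 1000 XOR 1011 = 0011
  pos 4: 1110 XOR 1011 = 0101
  pos 5: 1010 XOR 1011 = 0001
Remainder (last 3 bits) = 100. This is the CRC / FCS.

100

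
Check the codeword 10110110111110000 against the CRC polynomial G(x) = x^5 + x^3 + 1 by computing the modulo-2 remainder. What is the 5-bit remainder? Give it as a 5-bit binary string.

11010

Modulo-2 division of 10110110111110000 by 101001:
  pos 0: 101101 XOR 101001 = 000100
  pos 3: 100101 XOR 101001 = 001100
  pos 5: 110011 XOR 101001 = 011010
  pos 6: 110101 XOR 101001 = 011100
  pos 7: 111001 XOR 101001 = 010000
  pos 8: 100000 XOR 101001 = 001001
  pos 10: 100100 XOR 101001 = 001101
Remainder = 11010 (nonzero — an error is detected).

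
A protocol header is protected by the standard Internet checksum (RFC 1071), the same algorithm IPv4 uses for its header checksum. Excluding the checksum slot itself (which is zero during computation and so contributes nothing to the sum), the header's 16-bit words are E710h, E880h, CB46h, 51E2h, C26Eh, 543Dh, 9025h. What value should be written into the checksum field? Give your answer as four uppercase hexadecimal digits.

One's-complement addition (fold any carry out of bit 15 back into bit 0):
  0xE710 + 0xE880 = 0x1CF90 → wrap carry → 0xCF91
  0xCF91 + 0xCB46 = 0x19AD7 → wrap carry → 0x9AD8
  0x9AD8 + 0x51E2 = 0x0ECBA
  0xECBA + 0xC26E = 0x1AF28 → wrap carry → 0xAF29
  0xAF29 + 0x543D = 0x10366 → wrap carry → 0x0367
  0x0367 + 0x9025 = 0x0938C
One's-complement sum = 0x938C.
Checksum = ~0x938C & 0xFFFF = 0x6C73.

6C73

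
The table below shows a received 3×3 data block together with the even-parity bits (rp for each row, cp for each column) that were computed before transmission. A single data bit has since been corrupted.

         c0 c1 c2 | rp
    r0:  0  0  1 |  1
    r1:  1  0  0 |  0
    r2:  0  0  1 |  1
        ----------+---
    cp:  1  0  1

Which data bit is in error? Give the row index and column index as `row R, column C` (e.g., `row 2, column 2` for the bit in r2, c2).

Recompute each row's even parity and compare to rp:
  r0: data parity 1, sent rp 1 → ok
  r1: data parity 1, sent rp 0 → mismatch
  r2: data parity 1, sent rp 1 → ok
Recompute each column's even parity and compare to cp:
  c0: data parity 1, sent cp 1 → ok
  c1: data parity 0, sent cp 0 → ok
  c2: data parity 0, sent cp 1 → mismatch
Exactly one row (r1) and one column (c2) fail → the flipped bit is at their intersection.

row 1, column 2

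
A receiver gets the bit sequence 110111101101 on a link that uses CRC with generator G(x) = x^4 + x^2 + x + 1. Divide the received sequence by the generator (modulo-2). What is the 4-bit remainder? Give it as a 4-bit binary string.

0100

Modulo-2 division of 110111101101 by 10111:
  pos 0: 11011 XOR 10111 = 01100
  pos 1: 11001 XOR 10111 = 01110
  pos 2: 11101 XOR 10111 = 01010
  pos 3: 10100 XOR 10111 = 00011
  pos 6: 11110 XOR 10111 = 01001
  pos 7: 10011 XOR 10111 = 00100
Remainder = 0100 (nonzero — an error is detected).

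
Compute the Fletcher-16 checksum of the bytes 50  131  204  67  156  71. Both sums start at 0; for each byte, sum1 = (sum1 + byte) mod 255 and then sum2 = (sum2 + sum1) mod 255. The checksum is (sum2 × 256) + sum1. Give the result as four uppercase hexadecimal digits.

Running sums (mod 255):
  after byte 0 (50): sum1=50, sum2=50
  after byte 1 (131): sum1=181, sum2=231
  after byte 2 (204): sum1=130, sum2=106
  after byte 3 (67): sum1=197, sum2=48
  after byte 4 (156): sum1=98, sum2=146
  after byte 5 (71): sum1=169, sum2=60
Checksum = sum2·256 + sum1 = 60·256 + 169 = 15529 = 0x3CA9.

3CA9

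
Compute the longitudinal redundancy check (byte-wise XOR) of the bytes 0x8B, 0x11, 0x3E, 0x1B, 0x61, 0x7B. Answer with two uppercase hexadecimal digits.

XOR the bytes together:
  start with 0x8B
  0x8B ⊕ 0x11 = 0x9A
  0x9A ⊕ 0x3E = 0xA4
  0xA4 ⊕ 0x1B = 0xBF
  0xBF ⊕ 0x61 = 0xDE
  0xDE ⊕ 0x7B = 0xA5

A5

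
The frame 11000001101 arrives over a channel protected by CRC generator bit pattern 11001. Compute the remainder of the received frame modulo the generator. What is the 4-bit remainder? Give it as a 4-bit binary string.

0010

Modulo-2 division of 11000001101 by 11001:
  pos 0: 11000 XOR 11001 = 00001
  pos 4: 10011 XOR 11001 = 01010
  pos 5: 10100 XOR 11001 = 01101
  pos 6: 11011 XOR 11001 = 00010
Remainder = 0010 (nonzero — an error is detected).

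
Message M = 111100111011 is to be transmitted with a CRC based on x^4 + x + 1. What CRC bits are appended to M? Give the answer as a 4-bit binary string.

1011

Append 4 zeros: 1111001110110000. Divide by 10011 (XOR where the leading bit is 1):
  pos 0: 11110 XOR 10011 = 01101
  pos 1: 11010 XOR 10011 = 01001
  pos 2: 10011 XOR 10011 = 00000
  pos 7: 11011 XOR 10011 = 01000
  pos 8: 10000 XOR 10011 = 00011
  pos 11: 11000 XOR 10011 = 01011
Remainder (last 4 bits) = 1011. This is the CRC / FCS.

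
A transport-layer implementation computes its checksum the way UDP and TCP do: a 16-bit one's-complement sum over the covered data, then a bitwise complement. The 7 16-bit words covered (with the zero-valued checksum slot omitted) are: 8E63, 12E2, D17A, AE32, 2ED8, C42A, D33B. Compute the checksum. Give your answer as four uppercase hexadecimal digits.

One's-complement addition (fold any carry out of bit 15 back into bit 0):
  0x8E63 + 0x12E2 = 0x0A145
  0xA145 + 0xD17A = 0x172BF → wrap carry → 0x72C0
  0x72C0 + 0xAE32 = 0x120F2 → wrap carry → 0x20F3
  0x20F3 + 0x2ED8 = 0x04FCB
  0x4FCB + 0xC42A = 0x113F5 → wrap carry → 0x13F6
  0x13F6 + 0xD33B = 0x0E731
One's-complement sum = 0xE731.
Checksum = ~0xE731 & 0xFFFF = 0x18CE.

18CE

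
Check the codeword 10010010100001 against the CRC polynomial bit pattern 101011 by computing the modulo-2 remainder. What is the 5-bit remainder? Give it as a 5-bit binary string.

00001

Modulo-2 division of 10010010100001 by 101011:
  pos 0: 100100 XOR 101011 = 001111
  pos 2: 111110 XOR 101011 = 010101
  pos 3: 101011 XOR 101011 = 000000
Remainder = 00001 (nonzero — an error is detected).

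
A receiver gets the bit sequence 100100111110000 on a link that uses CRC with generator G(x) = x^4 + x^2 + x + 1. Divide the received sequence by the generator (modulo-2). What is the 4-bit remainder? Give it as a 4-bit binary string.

Modulo-2 division of 100100111110000 by 10111:
  pos 0: 10010 XOR 10111 = 00101
  pos 2: 10101 XOR 10111 = 00010
  pos 5: 10111 XOR 10111 = 00000
  pos 10: 10000 XOR 10111 = 00111
Remainder = 0111 (nonzero — an error is detected).

0111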